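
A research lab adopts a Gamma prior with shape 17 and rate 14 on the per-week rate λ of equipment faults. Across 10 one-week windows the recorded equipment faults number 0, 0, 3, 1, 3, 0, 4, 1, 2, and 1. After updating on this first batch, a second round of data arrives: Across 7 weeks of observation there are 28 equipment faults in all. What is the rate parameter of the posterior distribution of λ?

Total count: 0 + 0 + 3 + 1 + 3 + 0 + 4 + 1 + 2 + 1 = 15.
Total exposure: 10 weeks.
After the first batch: Gamma(17 + 15, 14 + 10) = Gamma(32, 24).
Total count 28 over total exposure 7 weeks.
After the second batch: Gamma(32 + 28, 24 + 7) = Gamma(60, 31).

31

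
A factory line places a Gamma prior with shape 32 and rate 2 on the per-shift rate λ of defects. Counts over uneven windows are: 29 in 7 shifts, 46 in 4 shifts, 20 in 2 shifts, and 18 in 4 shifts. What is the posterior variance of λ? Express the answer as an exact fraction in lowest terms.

Total count: 29 + 46 + 20 + 18 = 113.
Total exposure: 7 + 4 + 2 + 4 = 17 shifts.
The Gamma prior is conjugate for the Poisson rate, so λ | data ~ Gamma(32+113, 2+17) = Gamma(145, 19).
Posterior variance = α'/β'² = 145/361.

145/361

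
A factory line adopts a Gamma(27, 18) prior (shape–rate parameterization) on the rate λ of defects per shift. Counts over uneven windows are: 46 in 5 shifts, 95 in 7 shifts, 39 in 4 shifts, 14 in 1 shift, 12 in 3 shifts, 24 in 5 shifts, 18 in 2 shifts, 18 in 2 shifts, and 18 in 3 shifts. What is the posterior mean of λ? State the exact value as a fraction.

311/50

Total count: 46 + 95 + 39 + 14 + 12 + 24 + 18 + 18 + 18 = 284.
Total exposure: 5 + 7 + 4 + 1 + 3 + 5 + 2 + 2 + 3 = 32 shifts.
The Gamma prior is conjugate for the Poisson rate, so λ | data ~ Gamma(27+284, 18+32) = Gamma(311, 50).
Posterior mean = α'/β' = 311/50.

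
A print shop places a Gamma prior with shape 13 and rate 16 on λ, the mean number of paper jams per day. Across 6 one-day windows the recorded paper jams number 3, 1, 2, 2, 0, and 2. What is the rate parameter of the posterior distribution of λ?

Total count: 3 + 1 + 2 + 2 + 0 + 2 = 10.
Total exposure: 6 days.
Gamma(α, β) with Poisson data over total exposure Σt gives posterior Gamma(α+Σx, β+Σt) = Gamma(23, 22).

22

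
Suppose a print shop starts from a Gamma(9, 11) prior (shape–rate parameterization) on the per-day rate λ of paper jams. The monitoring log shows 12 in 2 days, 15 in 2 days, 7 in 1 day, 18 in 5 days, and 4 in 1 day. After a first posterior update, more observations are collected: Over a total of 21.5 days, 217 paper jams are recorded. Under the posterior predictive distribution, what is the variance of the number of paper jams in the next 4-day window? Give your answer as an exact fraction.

Total count: 12 + 15 + 7 + 18 + 4 = 56.
Total exposure: 2 + 2 + 1 + 5 + 1 = 11 days.
After the first batch: Gamma(9 + 56, 11 + 11) = Gamma(65, 22).
Total count 217 over total exposure 21.5 days.
After the second batch: Gamma(65 + 217, 22 + 21.5) = Gamma(282, 87/2).
The posterior predictive for a window of length T is Negative Binomial with variance T·α'·(β'+T)/β'² = 4·282·(95/2)/(7569/4) = 71440/2523.

71440/2523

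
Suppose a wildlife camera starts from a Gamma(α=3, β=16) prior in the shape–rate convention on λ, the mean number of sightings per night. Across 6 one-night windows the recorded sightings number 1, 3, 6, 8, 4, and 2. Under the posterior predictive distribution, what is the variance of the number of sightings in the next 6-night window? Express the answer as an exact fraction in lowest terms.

Total count: 1 + 3 + 6 + 8 + 4 + 2 = 24.
Total exposure: 6 nights.
Posterior: α' = 3 + 24 = 27, β' = 16 + 6 = 22.
The posterior predictive for a window of length T is Negative Binomial with variance T·α'·(β'+T)/β'² = 6·27·28/484 = 1134/121.

1134/121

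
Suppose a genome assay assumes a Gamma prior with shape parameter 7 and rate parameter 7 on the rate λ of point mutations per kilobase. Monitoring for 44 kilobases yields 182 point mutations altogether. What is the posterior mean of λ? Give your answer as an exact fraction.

Total count 182 over total exposure 44 kilobases.
The Gamma prior is conjugate for the Poisson rate, so λ | data ~ Gamma(7+182, 7+44) = Gamma(189, 51).
Posterior mean = α'/β' = 189/51 = 63/17.

63/17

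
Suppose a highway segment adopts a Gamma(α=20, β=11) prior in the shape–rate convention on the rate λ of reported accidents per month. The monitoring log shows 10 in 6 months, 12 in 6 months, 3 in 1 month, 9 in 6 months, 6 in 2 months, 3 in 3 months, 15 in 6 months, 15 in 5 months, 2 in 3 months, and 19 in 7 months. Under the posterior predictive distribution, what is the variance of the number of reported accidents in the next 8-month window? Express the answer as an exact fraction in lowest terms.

912/49

Total count: 10 + 12 + 3 + 9 + 6 + 3 + 15 + 15 + 2 + 19 = 94.
Total exposure: 6 + 6 + 1 + 6 + 2 + 3 + 6 + 5 + 3 + 7 = 45 months.
Posterior: α' = 20 + 94 = 114, β' = 11 + 45 = 56.
The posterior predictive for a window of length T is Negative Binomial with variance T·α'·(β'+T)/β'² = 8·114·64/3136 = 912/49.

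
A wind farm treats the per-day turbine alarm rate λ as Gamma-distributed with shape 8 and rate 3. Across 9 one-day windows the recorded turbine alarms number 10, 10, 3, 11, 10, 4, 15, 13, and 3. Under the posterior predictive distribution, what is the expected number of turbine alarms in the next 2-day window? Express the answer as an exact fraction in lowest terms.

29/2

Total count: 10 + 10 + 3 + 11 + 10 + 4 + 15 + 13 + 3 = 79.
Total exposure: 9 days.
Gamma(α, β) with Poisson data over total exposure Σt gives posterior Gamma(α+Σx, β+Σt) = Gamma(87, 12).
Predictive mean over a 2-day window = T·E[λ|data] = 2·87/12 = 29/2.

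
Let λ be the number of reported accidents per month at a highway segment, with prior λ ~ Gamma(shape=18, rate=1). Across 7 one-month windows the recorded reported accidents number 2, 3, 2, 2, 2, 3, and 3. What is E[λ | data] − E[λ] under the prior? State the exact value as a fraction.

-109/8

Total count: 2 + 3 + 2 + 2 + 2 + 3 + 3 = 17.
Total exposure: 7 months.
By Gamma–Poisson conjugacy, the posterior is Gamma(α + Σx, β + Σt) = Gamma(18 + 17, 1 + 7) = Gamma(35, 8).
Posterior mean = 35/8 = 35/8; prior mean = 18/1 = 18. Difference = 35/8 − 18 = -109/8.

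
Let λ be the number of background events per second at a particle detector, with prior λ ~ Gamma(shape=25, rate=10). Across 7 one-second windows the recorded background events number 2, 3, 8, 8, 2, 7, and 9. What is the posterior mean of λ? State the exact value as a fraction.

Total count: 2 + 3 + 8 + 8 + 2 + 7 + 9 = 39.
Total exposure: 7 seconds.
Gamma(α, β) with Poisson data over total exposure Σt gives posterior Gamma(α+Σx, β+Σt) = Gamma(64, 17).
Posterior mean = α'/β' = 64/17.

64/17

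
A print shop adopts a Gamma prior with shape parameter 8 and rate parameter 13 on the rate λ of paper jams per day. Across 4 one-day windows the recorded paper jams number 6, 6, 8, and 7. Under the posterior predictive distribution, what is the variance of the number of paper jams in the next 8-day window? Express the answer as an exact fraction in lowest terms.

Total count: 6 + 6 + 8 + 7 = 27.
Total exposure: 4 days.
The Gamma prior is conjugate for the Poisson rate, so λ | data ~ Gamma(8+27, 13+4) = Gamma(35, 17).
The posterior predictive for a window of length T is Negative Binomial with variance T·α'·(β'+T)/β'² = 8·35·25/289 = 7000/289.

7000/289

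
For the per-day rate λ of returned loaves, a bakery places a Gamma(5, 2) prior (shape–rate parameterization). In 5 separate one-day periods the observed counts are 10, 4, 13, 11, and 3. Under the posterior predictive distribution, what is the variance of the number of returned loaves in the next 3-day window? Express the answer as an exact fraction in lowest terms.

1380/49

Total count: 10 + 4 + 13 + 11 + 3 = 41.
Total exposure: 5 days.
Conjugate update: add total count to the shape and total exposure to the rate, giving Gamma(46, 7).
The posterior predictive for a window of length T is Negative Binomial with variance T·α'·(β'+T)/β'² = 3·46·10/49 = 1380/49.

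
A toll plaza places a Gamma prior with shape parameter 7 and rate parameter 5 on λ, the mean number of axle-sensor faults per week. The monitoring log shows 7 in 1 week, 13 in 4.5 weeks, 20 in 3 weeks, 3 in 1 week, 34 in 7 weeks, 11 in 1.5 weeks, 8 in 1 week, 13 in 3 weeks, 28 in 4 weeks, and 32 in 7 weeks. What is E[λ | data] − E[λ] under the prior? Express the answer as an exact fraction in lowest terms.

Total count: 7 + 13 + 20 + 3 + 34 + 11 + 8 + 13 + 28 + 32 = 169.
Total exposure: 1 + 4.5 + 3 + 1 + 7 + 1.5 + 1 + 3 + 4 + 7 = 33 weeks.
Conjugate update: add total count to the shape and total exposure to the rate, giving Gamma(176, 38).
Posterior mean = 176/38 = 88/19; prior mean = 7/5 = 7/5. Difference = 88/19 − 7/5 = 307/95.

307/95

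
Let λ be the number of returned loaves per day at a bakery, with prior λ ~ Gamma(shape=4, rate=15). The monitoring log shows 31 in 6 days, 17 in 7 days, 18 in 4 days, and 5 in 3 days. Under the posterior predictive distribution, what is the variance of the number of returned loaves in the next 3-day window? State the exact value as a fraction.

Total count: 31 + 17 + 18 + 5 = 71.
Total exposure: 6 + 7 + 4 + 3 = 20 days.
Posterior: α' = 4 + 71 = 75, β' = 15 + 20 = 35.
The posterior predictive for a window of length T is Negative Binomial with variance T·α'·(β'+T)/β'² = 3·75·38/1225 = 342/49.

342/49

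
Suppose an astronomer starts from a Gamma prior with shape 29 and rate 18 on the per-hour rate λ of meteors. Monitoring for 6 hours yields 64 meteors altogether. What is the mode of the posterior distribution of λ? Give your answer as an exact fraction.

23/6

Total count 64 over total exposure 6 hours.
Conjugate update: add total count to the shape and total exposure to the rate, giving Gamma(93, 24).
Posterior mode = (α'−1)/β' = 92/24 = 23/6.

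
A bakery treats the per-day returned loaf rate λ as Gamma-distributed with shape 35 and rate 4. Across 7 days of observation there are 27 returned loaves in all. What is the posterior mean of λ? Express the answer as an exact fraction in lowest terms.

62/11

Total count 27 over total exposure 7 days.
Posterior: α' = 35 + 27 = 62, β' = 4 + 7 = 11.
Posterior mean = α'/β' = 62/11.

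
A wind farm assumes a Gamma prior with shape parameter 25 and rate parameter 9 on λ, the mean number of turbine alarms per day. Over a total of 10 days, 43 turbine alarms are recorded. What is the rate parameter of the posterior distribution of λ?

Total count 43 over total exposure 10 days.
By Gamma–Poisson conjugacy, the posterior is Gamma(α + Σx, β + Σt) = Gamma(25 + 43, 9 + 10) = Gamma(68, 19).

19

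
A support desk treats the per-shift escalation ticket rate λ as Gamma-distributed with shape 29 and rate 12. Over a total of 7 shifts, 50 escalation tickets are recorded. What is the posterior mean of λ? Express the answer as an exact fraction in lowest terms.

79/19

Total count 50 over total exposure 7 shifts.
The Gamma prior is conjugate for the Poisson rate, so λ | data ~ Gamma(29+50, 12+7) = Gamma(79, 19).
Posterior mean = α'/β' = 79/19.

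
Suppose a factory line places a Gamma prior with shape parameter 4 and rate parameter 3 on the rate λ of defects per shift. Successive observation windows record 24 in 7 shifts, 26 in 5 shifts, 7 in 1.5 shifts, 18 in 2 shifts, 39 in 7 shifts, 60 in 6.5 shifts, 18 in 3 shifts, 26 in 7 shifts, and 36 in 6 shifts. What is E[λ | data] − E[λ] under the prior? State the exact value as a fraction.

97/24

Total count: 24 + 26 + 7 + 18 + 39 + 60 + 18 + 26 + 36 = 254.
Total exposure: 7 + 5 + 1.5 + 2 + 7 + 6.5 + 3 + 7 + 6 = 45 shifts.
Gamma(α, β) with Poisson data over total exposure Σt gives posterior Gamma(α+Σx, β+Σt) = Gamma(258, 48).
Posterior mean = 258/48 = 43/8; prior mean = 4/3 = 4/3. Difference = 43/8 − 4/3 = 97/24.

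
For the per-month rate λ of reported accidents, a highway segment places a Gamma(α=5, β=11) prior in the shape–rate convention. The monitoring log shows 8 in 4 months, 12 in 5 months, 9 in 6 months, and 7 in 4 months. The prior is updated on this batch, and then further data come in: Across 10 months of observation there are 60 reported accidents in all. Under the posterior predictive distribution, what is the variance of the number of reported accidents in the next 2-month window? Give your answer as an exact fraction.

Total count: 8 + 12 + 9 + 7 = 36.
Total exposure: 4 + 5 + 6 + 4 = 19 months.
After the first batch: Gamma(5 + 36, 11 + 19) = Gamma(41, 30).
Total count 60 over total exposure 10 months.
After the second batch: Gamma(41 + 60, 30 + 10) = Gamma(101, 40).
The posterior predictive for a window of length T is Negative Binomial with variance T·α'·(β'+T)/β'² = 2·101·42/1600 = 2121/400.

2121/400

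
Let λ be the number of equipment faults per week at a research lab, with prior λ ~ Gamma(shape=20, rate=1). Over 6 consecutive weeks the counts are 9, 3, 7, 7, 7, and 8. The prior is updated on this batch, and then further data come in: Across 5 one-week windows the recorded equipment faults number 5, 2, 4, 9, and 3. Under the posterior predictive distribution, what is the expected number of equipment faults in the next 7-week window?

Total count: 9 + 3 + 7 + 7 + 7 + 8 = 41.
Total exposure: 6 weeks.
After the first batch: Gamma(20 + 41, 1 + 6) = Gamma(61, 7).
Total count: 5 + 2 + 4 + 9 + 3 = 23.
Total exposure: 5 weeks.
After the second batch: Gamma(61 + 23, 7 + 5) = Gamma(84, 12).
Predictive mean over a 7-week window = T·E[λ|data] = 7·84/12 = 49.

49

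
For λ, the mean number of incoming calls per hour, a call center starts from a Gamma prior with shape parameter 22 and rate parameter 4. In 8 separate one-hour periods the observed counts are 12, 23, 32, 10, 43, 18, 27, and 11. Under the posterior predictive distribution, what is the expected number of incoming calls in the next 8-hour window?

132

Total count: 12 + 23 + 32 + 10 + 43 + 18 + 27 + 11 = 176.
Total exposure: 8 hours.
The Gamma prior is conjugate for the Poisson rate, so λ | data ~ Gamma(22+176, 4+8) = Gamma(198, 12).
Predictive mean over an 8-hour window = T·E[λ|data] = 8·198/12 = 132.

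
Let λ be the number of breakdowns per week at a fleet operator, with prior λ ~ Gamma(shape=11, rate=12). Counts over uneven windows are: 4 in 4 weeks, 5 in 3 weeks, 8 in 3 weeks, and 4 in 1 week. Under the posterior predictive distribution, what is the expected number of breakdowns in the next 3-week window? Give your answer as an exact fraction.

Total count: 4 + 5 + 8 + 4 = 21.
Total exposure: 4 + 3 + 3 + 1 = 11 weeks.
The Gamma prior is conjugate for the Poisson rate, so λ | data ~ Gamma(11+21, 12+11) = Gamma(32, 23).
Predictive mean over a 3-week window = T·E[λ|data] = 3·32/23 = 96/23.

96/23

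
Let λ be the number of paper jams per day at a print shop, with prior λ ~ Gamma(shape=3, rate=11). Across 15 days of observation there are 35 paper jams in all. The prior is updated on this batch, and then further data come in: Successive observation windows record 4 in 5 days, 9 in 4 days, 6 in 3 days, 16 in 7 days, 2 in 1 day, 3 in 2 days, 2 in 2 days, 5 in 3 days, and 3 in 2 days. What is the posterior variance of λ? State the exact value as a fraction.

Total count 35 over total exposure 15 days.
After the first batch: Gamma(3 + 35, 11 + 15) = Gamma(38, 26).
Total count: 4 + 9 + 6 + 16 + 2 + 3 + 2 + 5 + 3 = 50.
Total exposure: 5 + 4 + 3 + 7 + 1 + 2 + 2 + 3 + 2 = 29 days.
After the second batch: Gamma(38 + 50, 26 + 29) = Gamma(88, 55).
Posterior variance = α'/β'² = 88/3025 = 8/275.

8/275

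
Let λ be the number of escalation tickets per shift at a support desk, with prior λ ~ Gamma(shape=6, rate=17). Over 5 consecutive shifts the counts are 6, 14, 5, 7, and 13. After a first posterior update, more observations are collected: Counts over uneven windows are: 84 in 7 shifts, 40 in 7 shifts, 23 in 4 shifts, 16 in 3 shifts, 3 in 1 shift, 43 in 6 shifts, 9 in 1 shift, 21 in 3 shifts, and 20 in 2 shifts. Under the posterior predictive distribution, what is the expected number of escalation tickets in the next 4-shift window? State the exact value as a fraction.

Total count: 6 + 14 + 5 + 7 + 13 = 45.
Total exposure: 5 shifts.
After the first batch: Gamma(6 + 45, 17 + 5) = Gamma(51, 22).
Total count: 84 + 40 + 23 + 16 + 3 + 43 + 9 + 21 + 20 = 259.
Total exposure: 7 + 7 + 4 + 3 + 1 + 6 + 1 + 3 + 2 = 34 shifts.
After the second batch: Gamma(51 + 259, 22 + 34) = Gamma(310, 56).
Predictive mean over a 4-shift window = T·E[λ|data] = 4·310/56 = 155/7.

155/7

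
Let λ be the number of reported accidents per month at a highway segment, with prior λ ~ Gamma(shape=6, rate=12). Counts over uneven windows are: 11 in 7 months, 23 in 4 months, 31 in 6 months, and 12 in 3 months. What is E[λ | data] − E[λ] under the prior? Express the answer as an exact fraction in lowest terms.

Total count: 11 + 23 + 31 + 12 = 77.
Total exposure: 7 + 4 + 6 + 3 = 20 months.
Posterior: α' = 6 + 77 = 83, β' = 12 + 20 = 32.
Posterior mean = 83/32 = 83/32; prior mean = 6/12 = 1/2. Difference = 83/32 − 1/2 = 67/32.

67/32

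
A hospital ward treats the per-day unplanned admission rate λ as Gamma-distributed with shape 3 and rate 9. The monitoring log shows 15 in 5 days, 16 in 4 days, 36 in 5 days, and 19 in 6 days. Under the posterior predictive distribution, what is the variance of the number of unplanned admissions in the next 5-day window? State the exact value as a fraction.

15130/841

Total count: 15 + 16 + 36 + 19 = 86.
Total exposure: 5 + 4 + 5 + 6 = 20 days.
By Gamma–Poisson conjugacy, the posterior is Gamma(α + Σx, β + Σt) = Gamma(3 + 86, 9 + 20) = Gamma(89, 29).
The posterior predictive for a window of length T is Negative Binomial with variance T·α'·(β'+T)/β'² = 5·89·34/841 = 15130/841.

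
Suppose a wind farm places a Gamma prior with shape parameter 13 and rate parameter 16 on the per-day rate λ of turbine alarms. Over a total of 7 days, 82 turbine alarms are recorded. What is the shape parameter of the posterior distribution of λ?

Total count 82 over total exposure 7 days.
Posterior: α' = 13 + 82 = 95, β' = 16 + 7 = 23.

95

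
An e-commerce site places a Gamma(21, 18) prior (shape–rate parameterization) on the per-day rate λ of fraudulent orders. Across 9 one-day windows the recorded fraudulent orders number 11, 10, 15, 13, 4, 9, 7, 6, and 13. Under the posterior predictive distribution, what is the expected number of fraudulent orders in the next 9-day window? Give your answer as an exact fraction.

Total count: 11 + 10 + 15 + 13 + 4 + 9 + 7 + 6 + 13 = 88.
Total exposure: 9 days.
Posterior: α' = 21 + 88 = 109, β' = 18 + 9 = 27.
Predictive mean over a 9-day window = T·E[λ|data] = 9·109/27 = 109/3.

109/3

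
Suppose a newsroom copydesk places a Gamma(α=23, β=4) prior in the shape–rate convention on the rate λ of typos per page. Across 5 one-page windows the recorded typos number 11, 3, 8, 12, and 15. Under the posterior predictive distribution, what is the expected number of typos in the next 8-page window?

Total count: 11 + 3 + 8 + 12 + 15 = 49.
Total exposure: 5 pages.
Conjugate update: add total count to the shape and total exposure to the rate, giving Gamma(72, 9).
Predictive mean over an 8-page window = T·E[λ|data] = 8·72/9 = 64.

64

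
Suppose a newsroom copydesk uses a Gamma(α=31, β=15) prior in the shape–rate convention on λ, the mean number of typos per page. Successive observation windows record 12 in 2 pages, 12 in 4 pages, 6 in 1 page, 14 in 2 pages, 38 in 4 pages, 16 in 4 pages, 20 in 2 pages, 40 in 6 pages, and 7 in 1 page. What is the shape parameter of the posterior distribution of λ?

196

Total count: 12 + 12 + 6 + 14 + 38 + 16 + 20 + 40 + 7 = 165.
Total exposure: 2 + 4 + 1 + 2 + 4 + 4 + 2 + 6 + 1 = 26 pages.
Conjugate update: add total count to the shape and total exposure to the rate, giving Gamma(196, 41).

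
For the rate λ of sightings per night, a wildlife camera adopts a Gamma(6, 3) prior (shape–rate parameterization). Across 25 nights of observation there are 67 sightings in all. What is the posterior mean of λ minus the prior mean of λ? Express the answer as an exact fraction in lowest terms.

Total count 67 over total exposure 25 nights.
By Gamma–Poisson conjugacy, the posterior is Gamma(α + Σx, β + Σt) = Gamma(6 + 67, 3 + 25) = Gamma(73, 28).
Posterior mean = 73/28 = 73/28; prior mean = 6/3 = 2. Difference = 73/28 − 2 = 17/28.

17/28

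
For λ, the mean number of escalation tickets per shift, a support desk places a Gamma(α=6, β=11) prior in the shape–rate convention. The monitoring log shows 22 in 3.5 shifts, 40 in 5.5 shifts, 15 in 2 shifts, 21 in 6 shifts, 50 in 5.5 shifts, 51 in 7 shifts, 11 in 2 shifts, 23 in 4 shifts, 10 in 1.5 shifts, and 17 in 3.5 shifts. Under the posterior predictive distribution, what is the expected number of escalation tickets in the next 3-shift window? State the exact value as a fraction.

Total count: 22 + 40 + 15 + 21 + 50 + 51 + 11 + 23 + 10 + 17 = 260.
Total exposure: 3.5 + 5.5 + 2 + 6 + 5.5 + 7 + 2 + 4 + 1.5 + 3.5 = 40.5 shifts.
Posterior: α' = 6 + 260 = 266, β' = 11 + 40.5 = 103/2.
Predictive mean over a 3-shift window = T·E[λ|data] = 3·266/(103/2) = 1596/103.

1596/103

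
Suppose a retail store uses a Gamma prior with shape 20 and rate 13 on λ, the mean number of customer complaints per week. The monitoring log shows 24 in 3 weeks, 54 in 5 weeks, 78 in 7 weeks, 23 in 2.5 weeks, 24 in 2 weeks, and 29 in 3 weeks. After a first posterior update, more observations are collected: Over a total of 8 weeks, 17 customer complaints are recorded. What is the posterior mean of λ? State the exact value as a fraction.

Total count: 24 + 54 + 78 + 23 + 24 + 29 = 232.
Total exposure: 3 + 5 + 7 + 2.5 + 2 + 3 = 22.5 weeks.
After the first batch: Gamma(20 + 232, 13 + 22.5) = Gamma(252, 71/2).
Total count 17 over total exposure 8 weeks.
After the second batch: Gamma(252 + 17, 71/2 + 8) = Gamma(269, 87/2).
Posterior mean = α'/β' = 269/(87/2) = 538/87.

538/87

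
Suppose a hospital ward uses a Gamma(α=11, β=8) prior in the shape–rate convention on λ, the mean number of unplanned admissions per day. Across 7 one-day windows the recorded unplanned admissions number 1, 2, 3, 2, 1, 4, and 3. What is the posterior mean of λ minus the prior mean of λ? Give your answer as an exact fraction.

Total count: 1 + 2 + 3 + 2 + 1 + 4 + 3 = 16.
Total exposure: 7 days.
Posterior: α' = 11 + 16 = 27, β' = 8 + 7 = 15.
Posterior mean = 27/15 = 9/5; prior mean = 11/8 = 11/8. Difference = 9/5 − 11/8 = 17/40.

17/40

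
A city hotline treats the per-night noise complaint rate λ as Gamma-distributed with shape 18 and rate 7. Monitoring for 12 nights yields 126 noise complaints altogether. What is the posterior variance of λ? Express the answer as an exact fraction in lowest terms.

144/361

Total count 126 over total exposure 12 nights.
Posterior: α' = 18 + 126 = 144, β' = 7 + 12 = 19.
Posterior variance = α'/β'² = 144/361.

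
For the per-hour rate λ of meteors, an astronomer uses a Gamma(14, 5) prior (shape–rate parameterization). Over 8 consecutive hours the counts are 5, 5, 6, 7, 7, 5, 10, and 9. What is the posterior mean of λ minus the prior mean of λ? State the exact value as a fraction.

158/65

Total count: 5 + 5 + 6 + 7 + 7 + 5 + 10 + 9 = 54.
Total exposure: 8 hours.
Posterior: α' = 14 + 54 = 68, β' = 5 + 8 = 13.
Posterior mean = 68/13 = 68/13; prior mean = 14/5 = 14/5. Difference = 68/13 − 14/5 = 158/65.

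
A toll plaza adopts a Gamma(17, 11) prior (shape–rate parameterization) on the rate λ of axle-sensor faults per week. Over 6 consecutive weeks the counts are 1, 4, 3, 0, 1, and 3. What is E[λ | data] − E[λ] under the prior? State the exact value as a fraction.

Total count: 1 + 4 + 3 + 0 + 1 + 3 = 12.
Total exposure: 6 weeks.
The Gamma prior is conjugate for the Poisson rate, so λ | data ~ Gamma(17+12, 11+6) = Gamma(29, 17).
Posterior mean = 29/17 = 29/17; prior mean = 17/11 = 17/11. Difference = 29/17 − 17/11 = 30/187.

30/187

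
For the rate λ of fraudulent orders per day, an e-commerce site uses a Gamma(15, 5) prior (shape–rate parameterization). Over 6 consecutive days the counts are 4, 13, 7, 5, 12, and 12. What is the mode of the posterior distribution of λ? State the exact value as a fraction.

Total count: 4 + 13 + 7 + 5 + 12 + 12 = 53.
Total exposure: 6 days.
Gamma(α, β) with Poisson data over total exposure Σt gives posterior Gamma(α+Σx, β+Σt) = Gamma(68, 11).
Posterior mode = (α'−1)/β' = 67/11.

67/11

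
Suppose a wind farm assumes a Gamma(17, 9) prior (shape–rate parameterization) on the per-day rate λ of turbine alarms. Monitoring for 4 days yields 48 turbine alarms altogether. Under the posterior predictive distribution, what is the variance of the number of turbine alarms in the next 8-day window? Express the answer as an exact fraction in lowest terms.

Total count 48 over total exposure 4 days.
Posterior: α' = 17 + 48 = 65, β' = 9 + 4 = 13.
The posterior predictive for a window of length T is Negative Binomial with variance T·α'·(β'+T)/β'² = 8·65·21/169 = 840/13.

840/13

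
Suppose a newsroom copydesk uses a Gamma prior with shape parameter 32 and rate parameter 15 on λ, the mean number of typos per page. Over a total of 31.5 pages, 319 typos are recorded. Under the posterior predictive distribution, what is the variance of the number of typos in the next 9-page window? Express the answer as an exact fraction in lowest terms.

77922/961

Total count 319 over total exposure 31.5 pages.
The Gamma prior is conjugate for the Poisson rate, so λ | data ~ Gamma(32+319, 15+31.5) = Gamma(351, 93/2).
The posterior predictive for a window of length T is Negative Binomial with variance T·α'·(β'+T)/β'² = 9·351·(111/2)/(8649/4) = 77922/961.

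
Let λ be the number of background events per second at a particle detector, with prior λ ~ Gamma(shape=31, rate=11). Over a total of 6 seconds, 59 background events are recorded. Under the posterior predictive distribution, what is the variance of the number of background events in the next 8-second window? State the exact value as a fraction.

Total count 59 over total exposure 6 seconds.
Gamma(α, β) with Poisson data over total exposure Σt gives posterior Gamma(α+Σx, β+Σt) = Gamma(90, 17).
The posterior predictive for a window of length T is Negative Binomial with variance T·α'·(β'+T)/β'² = 8·90·25/289 = 18000/289.

18000/289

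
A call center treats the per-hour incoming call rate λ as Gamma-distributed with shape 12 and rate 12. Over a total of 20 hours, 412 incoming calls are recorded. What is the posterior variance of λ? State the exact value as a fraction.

Total count 412 over total exposure 20 hours.
By Gamma–Poisson conjugacy, the posterior is Gamma(α + Σx, β + Σt) = Gamma(12 + 412, 12 + 20) = Gamma(424, 32).
Posterior variance = α'/β'² = 424/1024 = 53/128.

53/128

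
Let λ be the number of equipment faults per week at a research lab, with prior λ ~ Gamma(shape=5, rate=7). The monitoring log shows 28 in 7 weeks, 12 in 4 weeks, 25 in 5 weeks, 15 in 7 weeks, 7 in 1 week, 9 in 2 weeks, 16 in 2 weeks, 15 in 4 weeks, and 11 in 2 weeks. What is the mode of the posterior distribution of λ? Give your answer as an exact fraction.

Total count: 28 + 12 + 25 + 15 + 7 + 9 + 16 + 15 + 11 = 138.
Total exposure: 7 + 4 + 5 + 7 + 1 + 2 + 2 + 4 + 2 = 34 weeks.
Conjugate update: add total count to the shape and total exposure to the rate, giving Gamma(143, 41).
Posterior mode = (α'−1)/β' = 142/41.

142/41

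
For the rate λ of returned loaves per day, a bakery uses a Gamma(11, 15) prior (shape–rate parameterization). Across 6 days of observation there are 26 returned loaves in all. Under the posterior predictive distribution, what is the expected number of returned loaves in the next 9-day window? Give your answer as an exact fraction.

Total count 26 over total exposure 6 days.
Conjugate update: add total count to the shape and total exposure to the rate, giving Gamma(37, 21).
Predictive mean over a 9-day window = T·E[λ|data] = 9·37/21 = 111/7.

111/7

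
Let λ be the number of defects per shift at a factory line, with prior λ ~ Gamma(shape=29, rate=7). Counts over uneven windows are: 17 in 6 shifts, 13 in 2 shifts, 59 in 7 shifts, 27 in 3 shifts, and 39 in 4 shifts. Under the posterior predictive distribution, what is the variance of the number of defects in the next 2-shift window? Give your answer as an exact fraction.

Total count: 17 + 13 + 59 + 27 + 39 = 155.
Total exposure: 6 + 2 + 7 + 3 + 4 = 22 shifts.
Posterior: α' = 29 + 155 = 184, β' = 7 + 22 = 29.
The posterior predictive for a window of length T is Negative Binomial with variance T·α'·(β'+T)/β'² = 2·184·31/841 = 11408/841.

11408/841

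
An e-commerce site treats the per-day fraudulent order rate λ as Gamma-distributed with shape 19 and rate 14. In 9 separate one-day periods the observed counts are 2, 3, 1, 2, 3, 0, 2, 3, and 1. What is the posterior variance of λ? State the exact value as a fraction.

Total count: 2 + 3 + 1 + 2 + 3 + 0 + 2 + 3 + 1 = 17.
Total exposure: 9 days.
Posterior: α' = 19 + 17 = 36, β' = 14 + 9 = 23.
Posterior variance = α'/β'² = 36/529.

36/529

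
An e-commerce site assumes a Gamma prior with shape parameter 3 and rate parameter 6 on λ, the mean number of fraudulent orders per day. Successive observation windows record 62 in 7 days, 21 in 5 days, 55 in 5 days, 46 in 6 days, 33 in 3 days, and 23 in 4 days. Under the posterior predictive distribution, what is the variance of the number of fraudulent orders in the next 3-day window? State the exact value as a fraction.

Total count: 62 + 21 + 55 + 46 + 33 + 23 = 240.
Total exposure: 7 + 5 + 5 + 6 + 3 + 4 = 30 days.
Posterior: α' = 3 + 240 = 243, β' = 6 + 30 = 36.
The posterior predictive for a window of length T is Negative Binomial with variance T·α'·(β'+T)/β'² = 3·243·39/1296 = 351/16.

351/16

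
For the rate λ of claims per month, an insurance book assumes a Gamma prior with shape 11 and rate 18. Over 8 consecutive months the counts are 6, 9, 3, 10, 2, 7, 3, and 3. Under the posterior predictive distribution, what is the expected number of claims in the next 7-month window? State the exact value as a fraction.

189/13

Total count: 6 + 9 + 3 + 10 + 2 + 7 + 3 + 3 = 43.
Total exposure: 8 months.
Gamma(α, β) with Poisson data over total exposure Σt gives posterior Gamma(α+Σx, β+Σt) = Gamma(54, 26).
Predictive mean over a 7-month window = T·E[λ|data] = 7·54/26 = 189/13.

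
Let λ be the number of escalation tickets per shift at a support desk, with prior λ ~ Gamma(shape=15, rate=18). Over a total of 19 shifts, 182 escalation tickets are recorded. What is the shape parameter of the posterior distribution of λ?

Total count 182 over total exposure 19 shifts.
By Gamma–Poisson conjugacy, the posterior is Gamma(α + Σx, β + Σt) = Gamma(15 + 182, 18 + 19) = Gamma(197, 37).

197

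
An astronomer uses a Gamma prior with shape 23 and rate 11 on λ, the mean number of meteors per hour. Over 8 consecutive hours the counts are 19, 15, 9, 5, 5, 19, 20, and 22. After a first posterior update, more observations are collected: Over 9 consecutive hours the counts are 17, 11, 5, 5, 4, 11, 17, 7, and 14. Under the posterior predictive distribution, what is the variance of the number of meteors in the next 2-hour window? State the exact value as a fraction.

Total count: 19 + 15 + 9 + 5 + 5 + 19 + 20 + 22 = 114.
Total exposure: 8 hours.
After the first batch: Gamma(23 + 114, 11 + 8) = Gamma(137, 19).
Total count: 17 + 11 + 5 + 5 + 4 + 11 + 17 + 7 + 14 = 91.
Total exposure: 9 hours.
After the second batch: Gamma(137 + 91, 19 + 9) = Gamma(228, 28).
The posterior predictive for a window of length T is Negative Binomial with variance T·α'·(β'+T)/β'² = 2·228·30/784 = 855/49.

855/49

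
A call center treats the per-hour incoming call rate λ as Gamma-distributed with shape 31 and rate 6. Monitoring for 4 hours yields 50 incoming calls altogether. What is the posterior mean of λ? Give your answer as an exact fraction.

81/10

Total count 50 over total exposure 4 hours.
Gamma(α, β) with Poisson data over total exposure Σt gives posterior Gamma(α+Σx, β+Σt) = Gamma(81, 10).
Posterior mean = α'/β' = 81/10.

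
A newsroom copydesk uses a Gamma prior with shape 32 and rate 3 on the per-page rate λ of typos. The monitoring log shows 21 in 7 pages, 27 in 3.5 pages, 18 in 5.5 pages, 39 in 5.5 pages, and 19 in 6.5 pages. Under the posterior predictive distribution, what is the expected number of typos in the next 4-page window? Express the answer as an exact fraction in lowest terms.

Total count: 21 + 27 + 18 + 39 + 19 = 124.
Total exposure: 7 + 3.5 + 5.5 + 5.5 + 6.5 = 28 pages.
By Gamma–Poisson conjugacy, the posterior is Gamma(α + Σx, β + Σt) = Gamma(32 + 124, 3 + 28) = Gamma(156, 31).
Predictive mean over a 4-page window = T·E[λ|data] = 4·156/31 = 624/31.

624/31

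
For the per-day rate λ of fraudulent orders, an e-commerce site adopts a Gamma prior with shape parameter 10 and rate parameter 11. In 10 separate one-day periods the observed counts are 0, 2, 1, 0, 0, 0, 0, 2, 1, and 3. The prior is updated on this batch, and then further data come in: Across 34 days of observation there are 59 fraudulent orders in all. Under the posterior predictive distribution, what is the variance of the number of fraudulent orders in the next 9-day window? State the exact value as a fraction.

Total count: 0 + 2 + 1 + 0 + 0 + 0 + 0 + 2 + 1 + 3 = 9.
Total exposure: 10 days.
After the first batch: Gamma(10 + 9, 11 + 10) = Gamma(19, 21).
Total count 59 over total exposure 34 days.
After the second batch: Gamma(19 + 59, 21 + 34) = Gamma(78, 55).
The posterior predictive for a window of length T is Negative Binomial with variance T·α'·(β'+T)/β'² = 9·78·64/3025 = 44928/3025.

44928/3025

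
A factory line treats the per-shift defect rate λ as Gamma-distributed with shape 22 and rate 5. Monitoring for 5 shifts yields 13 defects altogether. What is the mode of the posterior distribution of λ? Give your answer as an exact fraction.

17/5

Total count 13 over total exposure 5 shifts.
Conjugate update: add total count to the shape and total exposure to the rate, giving Gamma(35, 10).
Posterior mode = (α'−1)/β' = 34/10 = 17/5.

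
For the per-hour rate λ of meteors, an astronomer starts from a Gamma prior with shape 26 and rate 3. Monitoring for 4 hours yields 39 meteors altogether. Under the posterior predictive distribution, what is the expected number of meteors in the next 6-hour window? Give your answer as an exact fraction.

390/7

Total count 39 over total exposure 4 hours.
Posterior: α' = 26 + 39 = 65, β' = 3 + 4 = 7.
Predictive mean over a 6-hour window = T·E[λ|data] = 6·65/7 = 390/7.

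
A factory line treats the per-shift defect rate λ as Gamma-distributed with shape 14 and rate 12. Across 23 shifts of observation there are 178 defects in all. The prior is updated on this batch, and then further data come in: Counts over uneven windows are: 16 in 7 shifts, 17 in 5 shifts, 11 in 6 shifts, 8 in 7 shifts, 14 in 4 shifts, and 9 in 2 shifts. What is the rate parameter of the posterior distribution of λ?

Total count 178 over total exposure 23 shifts.
After the first batch: Gamma(14 + 178, 12 + 23) = Gamma(192, 35).
Total count: 16 + 17 + 11 + 8 + 14 + 9 = 75.
Total exposure: 7 + 5 + 6 + 7 + 4 + 2 = 31 shifts.
After the second batch: Gamma(192 + 75, 35 + 31) = Gamma(267, 66).

66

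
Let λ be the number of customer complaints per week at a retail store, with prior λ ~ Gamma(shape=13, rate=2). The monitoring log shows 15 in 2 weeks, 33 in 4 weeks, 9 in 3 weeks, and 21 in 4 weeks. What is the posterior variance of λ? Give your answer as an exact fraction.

91/225

Total count: 15 + 33 + 9 + 21 = 78.
Total exposure: 2 + 4 + 3 + 4 = 13 weeks.
The Gamma prior is conjugate for the Poisson rate, so λ | data ~ Gamma(13+78, 2+13) = Gamma(91, 15).
Posterior variance = α'/β'² = 91/225.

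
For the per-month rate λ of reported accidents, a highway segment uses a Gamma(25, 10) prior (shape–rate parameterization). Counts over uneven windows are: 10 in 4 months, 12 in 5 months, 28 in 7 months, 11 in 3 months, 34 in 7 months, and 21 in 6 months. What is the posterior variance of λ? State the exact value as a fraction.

47/588

Total count: 10 + 12 + 28 + 11 + 34 + 21 = 116.
Total exposure: 4 + 5 + 7 + 3 + 7 + 6 = 32 months.
By Gamma–Poisson conjugacy, the posterior is Gamma(α + Σx, β + Σt) = Gamma(25 + 116, 10 + 32) = Gamma(141, 42).
Posterior variance = α'/β'² = 141/1764 = 47/588.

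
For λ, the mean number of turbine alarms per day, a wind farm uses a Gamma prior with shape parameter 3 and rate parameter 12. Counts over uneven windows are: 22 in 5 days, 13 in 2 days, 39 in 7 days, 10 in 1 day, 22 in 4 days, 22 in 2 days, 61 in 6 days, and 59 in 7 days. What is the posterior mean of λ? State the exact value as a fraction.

Total count: 22 + 13 + 39 + 10 + 22 + 22 + 61 + 59 = 248.
Total exposure: 5 + 2 + 7 + 1 + 4 + 2 + 6 + 7 = 34 days.
Conjugate update: add total count to the shape and total exposure to the rate, giving Gamma(251, 46).
Posterior mean = α'/β' = 251/46.

251/46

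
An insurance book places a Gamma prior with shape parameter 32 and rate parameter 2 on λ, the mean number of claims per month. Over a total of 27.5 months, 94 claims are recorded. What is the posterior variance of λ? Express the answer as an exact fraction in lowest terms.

504/3481

Total count 94 over total exposure 27.5 months.
The Gamma prior is conjugate for the Poisson rate, so λ | data ~ Gamma(32+94, 2+27.5) = Gamma(126, 59/2).
Posterior variance = α'/β'² = 126/(3481/4) = 504/3481.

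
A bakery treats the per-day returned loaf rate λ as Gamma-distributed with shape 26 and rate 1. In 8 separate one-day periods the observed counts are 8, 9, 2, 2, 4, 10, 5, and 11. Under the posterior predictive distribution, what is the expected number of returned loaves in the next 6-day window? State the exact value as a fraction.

154/3

Total count: 8 + 9 + 2 + 2 + 4 + 10 + 5 + 11 = 51.
Total exposure: 8 days.
By Gamma–Poisson conjugacy, the posterior is Gamma(α + Σx, β + Σt) = Gamma(26 + 51, 1 + 8) = Gamma(77, 9).
Predictive mean over a 6-day window = T·E[λ|data] = 6·77/9 = 154/3.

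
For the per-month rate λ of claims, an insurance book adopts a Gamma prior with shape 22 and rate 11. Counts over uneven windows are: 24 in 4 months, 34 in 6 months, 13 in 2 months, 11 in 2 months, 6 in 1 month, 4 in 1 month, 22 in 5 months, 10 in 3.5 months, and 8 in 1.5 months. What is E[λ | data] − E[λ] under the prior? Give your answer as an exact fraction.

80/37

Total count: 24 + 34 + 13 + 11 + 6 + 4 + 22 + 10 + 8 = 132.
Total exposure: 4 + 6 + 2 + 2 + 1 + 1 + 5 + 3.5 + 1.5 = 26 months.
The Gamma prior is conjugate for the Poisson rate, so λ | data ~ Gamma(22+132, 11+26) = Gamma(154, 37).
Posterior mean = 154/37 = 154/37; prior mean = 22/11 = 2. Difference = 154/37 − 2 = 80/37.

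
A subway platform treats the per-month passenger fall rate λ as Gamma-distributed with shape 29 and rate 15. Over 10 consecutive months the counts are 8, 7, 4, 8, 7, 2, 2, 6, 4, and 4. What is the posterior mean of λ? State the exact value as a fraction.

81/25

Total count: 8 + 7 + 4 + 8 + 7 + 2 + 2 + 6 + 4 + 4 = 52.
Total exposure: 10 months.
The Gamma prior is conjugate for the Poisson rate, so λ | data ~ Gamma(29+52, 15+10) = Gamma(81, 25).
Posterior mean = α'/β' = 81/25.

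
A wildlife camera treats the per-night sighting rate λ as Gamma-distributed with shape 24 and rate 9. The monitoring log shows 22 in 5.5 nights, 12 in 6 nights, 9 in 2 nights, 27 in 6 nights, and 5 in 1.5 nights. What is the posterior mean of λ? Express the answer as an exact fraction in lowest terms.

Total count: 22 + 12 + 9 + 27 + 5 = 75.
Total exposure: 5.5 + 6 + 2 + 6 + 1.5 = 21 nights.
Posterior: α' = 24 + 75 = 99, β' = 9 + 21 = 30.
Posterior mean = α'/β' = 99/30 = 33/10.

33/10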